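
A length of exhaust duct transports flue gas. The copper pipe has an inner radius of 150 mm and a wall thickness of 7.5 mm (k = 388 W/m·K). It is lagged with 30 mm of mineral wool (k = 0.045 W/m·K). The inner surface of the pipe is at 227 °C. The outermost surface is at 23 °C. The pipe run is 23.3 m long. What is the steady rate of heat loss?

For a radial system each layer contributes R = ln(r_out/r_in)/(2πkL); films add R = 1/(hA).
R_copper pipe wall = ln(157.5/150)/(2π×388×23.3) = 8.589×10^-7 K/W
R_mineral wool = ln(187.5/157.5)/(2π×0.045×23.3) = 0.02647 K/W
R_total = 0.02647 K/W
Q = ΔT/R_total = 204/0.02647

Q ≈ 7710 W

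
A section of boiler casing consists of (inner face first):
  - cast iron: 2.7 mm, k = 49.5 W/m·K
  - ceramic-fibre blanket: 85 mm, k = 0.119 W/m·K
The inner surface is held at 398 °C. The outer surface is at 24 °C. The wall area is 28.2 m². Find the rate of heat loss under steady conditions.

Q ≈ 14800 W

Treating each layer as a thermal resistance in series:
R_cast iron = L/(kA) = 0.0027/(49.5×28.2) = 1.934×10^-6 K/W
R_ceramic-fibre blanket = L/(kA) = 0.085/(0.119×28.2) = 0.02533 K/W
R_total = 0.02533 K/W
Q = ΔT / R_total = 374 / 0.02533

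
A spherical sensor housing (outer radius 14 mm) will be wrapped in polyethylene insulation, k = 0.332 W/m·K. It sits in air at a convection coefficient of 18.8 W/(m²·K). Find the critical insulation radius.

For a sphere r_cr = 2k/h = 2×0.332/18.8
r_cr = 35.3 mm; since the bare radius (14 mm) is below r_cr, adding a thin layer of insulation will *increase* heat loss.

r_cr ≈ 35.3 mm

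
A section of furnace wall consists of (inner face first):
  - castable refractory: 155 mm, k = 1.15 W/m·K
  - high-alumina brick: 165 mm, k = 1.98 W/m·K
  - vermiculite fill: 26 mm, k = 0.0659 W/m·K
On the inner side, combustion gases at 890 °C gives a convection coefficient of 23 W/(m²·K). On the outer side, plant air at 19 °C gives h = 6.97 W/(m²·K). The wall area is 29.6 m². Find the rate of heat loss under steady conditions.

Series thermal resistances:
R_inner film = 1/(h_i·A) = 1/(23×29.6) = 0.001469 K/W
R_castable refractory = L/(kA) = 0.155/(1.15×29.6) = 0.004553 K/W
R_high-alumina brick = L/(kA) = 0.165/(1.98×29.6) = 0.002815 K/W
R_vermiculite fill = L/(kA) = 0.026/(0.0659×29.6) = 0.01333 K/W
R_outer film = 1/(h_o·A) = 1/(6.97×29.6) = 0.004847 K/W
R_total = 0.02701 K/W
Q = ΔT / R_total = 871 / 0.02701

Q ≈ 32200 W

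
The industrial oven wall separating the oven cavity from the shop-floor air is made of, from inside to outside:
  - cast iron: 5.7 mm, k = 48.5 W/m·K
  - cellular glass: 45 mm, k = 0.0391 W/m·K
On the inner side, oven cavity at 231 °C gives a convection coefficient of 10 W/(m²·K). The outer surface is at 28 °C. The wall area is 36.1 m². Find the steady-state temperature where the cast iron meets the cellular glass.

Treating each layer as a thermal resistance in series:
R_inner film = 1/(h_i·A) = 1/(10×36.1) = 0.00277 K/W
R_cast iron = L/(kA) = 0.0057/(48.5×36.1) = 3.256×10^-6 K/W
R_cellular glass = L/(kA) = 0.045/(0.0391×36.1) = 0.03188 K/W
R_total = 0.03465 K/W;  Q = ΔT/R_total = 203/0.03465 = 5858 W
T_interface = T_inner − Q·ΣR(inner→interface) = 231 − 5860×0.002773

T ≈ 215 °C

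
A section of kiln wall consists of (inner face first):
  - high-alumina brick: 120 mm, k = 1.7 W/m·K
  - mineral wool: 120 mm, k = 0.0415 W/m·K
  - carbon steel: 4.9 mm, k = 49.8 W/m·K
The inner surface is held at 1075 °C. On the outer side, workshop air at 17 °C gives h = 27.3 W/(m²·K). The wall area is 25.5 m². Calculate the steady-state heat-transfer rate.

Model the wall as resistances in series:
R_high-alumina brick = L/(kA) = 0.12/(1.7×25.5) = 0.002768 K/W
R_mineral wool = L/(kA) = 0.12/(0.0415×25.5) = 0.1134 K/W
R_carbon steel = L/(kA) = 0.0049/(49.8×25.5) = 3.859×10^-6 K/W
R_outer film = 1/(h_o·A) = 1/(27.3×25.5) = 0.001436 K/W
R_total = 0.1176 K/W
Q = ΔT / R_total = 1058 / 0.1176

Q ≈ 9000 W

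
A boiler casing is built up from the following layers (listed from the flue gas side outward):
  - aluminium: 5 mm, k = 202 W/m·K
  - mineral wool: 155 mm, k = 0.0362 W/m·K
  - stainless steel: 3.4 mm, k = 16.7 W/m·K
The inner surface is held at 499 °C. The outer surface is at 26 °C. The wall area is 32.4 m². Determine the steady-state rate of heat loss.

Thermal resistances in series:
R_aluminium = L/(kA) = 0.005/(202×32.4) = 7.64×10^-7 K/W
R_mineral wool = L/(kA) = 0.155/(0.0362×32.4) = 0.1322 K/W
R_stainless steel = L/(kA) = 0.0034/(16.7×32.4) = 6.284×10^-6 K/W
R_total = 0.1322 K/W
Q = ΔT / R_total = 473 / 0.1322

Q ≈ 3580 W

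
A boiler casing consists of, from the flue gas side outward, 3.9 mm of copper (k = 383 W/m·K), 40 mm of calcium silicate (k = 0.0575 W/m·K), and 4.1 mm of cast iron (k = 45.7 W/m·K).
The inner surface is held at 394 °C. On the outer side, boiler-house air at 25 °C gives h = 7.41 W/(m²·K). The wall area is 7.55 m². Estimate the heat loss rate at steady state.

Treating each layer as a thermal resistance in series:
R_copper = L/(kA) = 0.0039/(383×7.55) = 1.349×10^-6 K/W
R_calcium silicate = L/(kA) = 0.04/(0.0575×7.55) = 0.09214 K/W
R_cast iron = L/(kA) = 0.0041/(45.7×7.55) = 1.188×10^-5 K/W
R_outer film = 1/(h_o·A) = 1/(7.41×7.55) = 0.01787 K/W
R_total = 0.11 K/W
Q = ΔT / R_total = 369 / 0.11

Q ≈ 3350 W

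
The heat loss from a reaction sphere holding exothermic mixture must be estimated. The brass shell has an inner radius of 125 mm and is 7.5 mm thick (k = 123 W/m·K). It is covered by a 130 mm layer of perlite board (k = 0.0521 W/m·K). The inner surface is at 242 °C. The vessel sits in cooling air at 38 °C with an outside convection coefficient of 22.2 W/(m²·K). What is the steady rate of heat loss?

Spherical conduction: R = (1/r_in − 1/r_out)/(4πk) per layer; series-sum.
R_brass shell = (1/0.125 − 1/0.1325)/(4π×123) = 2.93×10^-4 K/W
R_perlite board = (1/0.1325 − 1/0.2625)/(4π×0.0521) = 5.709 K/W
R_outer film = 1/(h·4πr_o²) = 1/(22.2×4π×0.2625²) = 0.05202 K/W
R_total = 5.761 K/W
Q = ΔT/R_total = 204/5.761

Q ≈ 35.4 W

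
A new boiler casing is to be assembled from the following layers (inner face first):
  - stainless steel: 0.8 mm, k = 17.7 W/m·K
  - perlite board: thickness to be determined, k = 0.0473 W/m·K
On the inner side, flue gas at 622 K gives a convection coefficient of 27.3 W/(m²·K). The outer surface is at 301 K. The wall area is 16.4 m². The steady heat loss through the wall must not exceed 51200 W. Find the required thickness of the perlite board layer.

Using the resistance-network approach (series):
R_inner film = 1/(h_i·A) = 1/(27.3×16.4) = 0.002234 K/W
R_stainless steel = L/(kA) = 0.0008/(17.7×16.4) = 2.756×10^-6 K/W
Sum of the known resistances R_other = 0.002236 K/W
Required total resistance R_tot = ΔT/Q_allow = 321/51200 = 0.00627 K/W
R_perlite board = R_tot − R_other = 0.004033 K/W
L = R·k·A = 0.004033×0.0473×16.4

L ≈ 3.13 mm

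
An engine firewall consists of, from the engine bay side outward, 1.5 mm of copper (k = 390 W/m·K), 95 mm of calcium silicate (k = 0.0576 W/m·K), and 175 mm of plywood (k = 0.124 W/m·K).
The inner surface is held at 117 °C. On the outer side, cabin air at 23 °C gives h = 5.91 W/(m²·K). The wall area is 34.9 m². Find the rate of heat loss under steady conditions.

Q ≈ 1020 W

Treating each layer as a thermal resistance in series:
R_copper = L/(kA) = 0.0015/(390×34.9) = 1.102×10^-7 K/W
R_calcium silicate = L/(kA) = 0.095/(0.0576×34.9) = 0.04726 K/W
R_plywood = L/(kA) = 0.175/(0.124×34.9) = 0.04044 K/W
R_outer film = 1/(h_o·A) = 1/(5.91×34.9) = 0.004848 K/W
R_total = 0.09254 K/W
Q = ΔT / R_total = 94 / 0.09254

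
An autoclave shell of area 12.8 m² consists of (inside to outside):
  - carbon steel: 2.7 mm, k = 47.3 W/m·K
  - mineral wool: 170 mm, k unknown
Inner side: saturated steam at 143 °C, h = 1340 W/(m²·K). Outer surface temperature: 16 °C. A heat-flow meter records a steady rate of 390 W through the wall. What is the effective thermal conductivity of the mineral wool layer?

k ≈ 0.0408 W/(m·K)

Using the resistance-network approach (series):
R_inner film = 1/(h_i·A) = 1/(1340×12.8) = 5.83×10^-5 K/W
R_carbon steel = L/(kA) = 0.0027/(47.3×12.8) = 4.46×10^-6 K/W
Sum of known resistances R_other = 6.276×10^-5 K/W
Total R = ΔT/Q = 127/390 = 0.3256 K/W
R_mineral wool = R_total − R_other = 0.3256 K/W
k = L/(R·A) = 0.17/(0.3256×12.8)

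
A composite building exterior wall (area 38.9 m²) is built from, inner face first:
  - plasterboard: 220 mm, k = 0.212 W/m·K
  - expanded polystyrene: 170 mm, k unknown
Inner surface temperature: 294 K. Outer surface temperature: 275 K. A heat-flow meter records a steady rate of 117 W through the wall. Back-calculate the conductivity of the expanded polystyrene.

k ≈ 0.0322 W/(m·K)

Series thermal resistances:
R_plasterboard = L/(kA) = 0.22/(0.212×38.9) = 0.02668 K/W
Sum of known resistances R_other = 0.02668 K/W
Total R = ΔT/Q = 19/117 = 0.1624 K/W
R_expanded polystyrene = R_total − R_other = 0.1357 K/W
k = L/(R·A) = 0.17/(0.1357×38.9)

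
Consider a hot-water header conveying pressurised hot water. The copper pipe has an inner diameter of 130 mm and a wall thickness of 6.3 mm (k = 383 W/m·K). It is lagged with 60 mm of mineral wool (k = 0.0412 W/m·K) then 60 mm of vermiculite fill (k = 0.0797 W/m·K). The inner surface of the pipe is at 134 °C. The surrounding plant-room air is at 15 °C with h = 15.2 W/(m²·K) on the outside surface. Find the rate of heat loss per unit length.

Per-layer cylindrical resistances, series-summed:
R_copper pipe wall = ln(71.3/65)/(2π×383×1) = 3.844×10^-5 K/W
R_mineral wool = ln(131.3/71.3)/(2π×0.0412×1) = 2.359 K/W
R_vermiculite fill = ln(191.3/131.3)/(2π×0.0797×1) = 0.7516 K/W
R_outer film = 1/(h_o·2πr_oL) = 1/(15.2×2π×0.1913×1) = 0.05473 K/W
R_total = 3.165 K/W
Q = ΔT/R_total = 119/3.165

q′ ≈ 37.6 W/m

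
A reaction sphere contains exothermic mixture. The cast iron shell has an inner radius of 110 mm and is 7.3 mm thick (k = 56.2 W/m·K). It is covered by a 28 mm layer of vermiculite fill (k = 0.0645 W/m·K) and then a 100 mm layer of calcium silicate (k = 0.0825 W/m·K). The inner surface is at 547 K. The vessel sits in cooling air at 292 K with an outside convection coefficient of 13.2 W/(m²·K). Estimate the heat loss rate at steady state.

Each spherical layer contributes R = (1/r_i − 1/r_o)/(4πk):
R_cast iron shell = (1/0.11 − 1/0.1173)/(4π×56.2) = 8.011×10^-4 K/W
R_vermiculite fill = (1/0.1173 − 1/0.1453)/(4π×0.0645) = 2.027 K/W
R_calcium silicate = (1/0.1453 − 1/0.2453)/(4π×0.0825) = 2.706 K/W
R_outer film = 1/(h·4πr_o²) = 1/(13.2×4π×0.2453²) = 0.1002 K/W
R_total = 4.834 K/W
Q = ΔT/R_total = 255/4.834

Q ≈ 52.7 W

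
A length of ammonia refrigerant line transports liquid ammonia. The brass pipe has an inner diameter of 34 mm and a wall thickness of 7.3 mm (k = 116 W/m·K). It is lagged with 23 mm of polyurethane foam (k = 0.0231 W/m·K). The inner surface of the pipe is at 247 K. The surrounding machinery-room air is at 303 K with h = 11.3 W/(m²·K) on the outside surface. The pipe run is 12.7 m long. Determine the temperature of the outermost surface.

Per-layer cylindrical resistances, series-summed:
R_brass pipe wall = ln(24.3/17)/(2π×116×12.7) = 3.86×10^-5 K/W
R_polyurethane foam = ln(47.3/24.3)/(2π×0.0231×12.7) = 0.3613 K/W
R_outer film = 1/(h_o·2πr_oL) = 1/(11.3×2π×0.0473×12.7) = 0.02345 K/W
R_total = 0.3848 K/W
Q = ΔT/R_total = 56/0.3848
Q = 146 W
T_interface = T_inner + Q·ΣR(inner→interface) = 247 + 146×0.3614

T ≈ 300 K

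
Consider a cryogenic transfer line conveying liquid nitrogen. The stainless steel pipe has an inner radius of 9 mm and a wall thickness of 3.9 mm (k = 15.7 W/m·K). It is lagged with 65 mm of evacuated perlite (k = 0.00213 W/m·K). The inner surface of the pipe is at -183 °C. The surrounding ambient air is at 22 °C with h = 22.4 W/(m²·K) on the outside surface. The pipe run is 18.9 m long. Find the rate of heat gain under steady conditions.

Q ≈ 28.8 W

Cylindrical conduction, so R = ln(r₂/r₁)/(2πkL) per layer, in series:
R_stainless steel pipe wall = ln(12.9/9)/(2π×15.7×18.9) = 1.931×10^-4 K/W
R_evacuated perlite = ln(77.9/12.9)/(2π×0.00213×18.9) = 7.109 K/W
R_outer film = 1/(h_o·2πr_oL) = 1/(22.4×2π×0.0779×18.9) = 0.004826 K/W
R_total = 7.114 K/W
Q = ΔT/R_total = 205/7.114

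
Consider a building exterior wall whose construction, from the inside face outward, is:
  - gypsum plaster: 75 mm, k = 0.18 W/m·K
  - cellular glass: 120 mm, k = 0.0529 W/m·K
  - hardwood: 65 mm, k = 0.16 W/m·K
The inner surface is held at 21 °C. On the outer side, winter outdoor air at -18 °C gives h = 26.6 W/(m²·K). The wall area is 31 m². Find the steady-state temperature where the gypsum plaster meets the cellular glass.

T ≈ 15.8 °C

Thermal resistances in series:
R_gypsum plaster = L/(kA) = 0.075/(0.18×31) = 0.01344 K/W
R_cellular glass = L/(kA) = 0.12/(0.0529×31) = 0.07318 K/W
R_hardwood = L/(kA) = 0.065/(0.16×31) = 0.0131 K/W
R_outer film = 1/(h_o·A) = 1/(26.6×31) = 0.001213 K/W
R_total = 0.1009 K/W;  Q = ΔT/R_total = 39/0.1009 = 386.4 W
T_interface = T_inner − Q·ΣR(inner→interface) = 21 − 386×0.01344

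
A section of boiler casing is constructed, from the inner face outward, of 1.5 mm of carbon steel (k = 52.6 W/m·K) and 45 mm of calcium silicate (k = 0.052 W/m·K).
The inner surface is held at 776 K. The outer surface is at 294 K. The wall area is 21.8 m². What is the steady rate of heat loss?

Q ≈ 12100 W

Thermal resistances in series:
R_carbon steel = L/(kA) = 0.0015/(52.6×21.8) = 1.308×10^-6 K/W
R_calcium silicate = L/(kA) = 0.045/(0.052×21.8) = 0.0397 K/W
R_total = 0.0397 K/W
Q = ΔT / R_total = 482 / 0.0397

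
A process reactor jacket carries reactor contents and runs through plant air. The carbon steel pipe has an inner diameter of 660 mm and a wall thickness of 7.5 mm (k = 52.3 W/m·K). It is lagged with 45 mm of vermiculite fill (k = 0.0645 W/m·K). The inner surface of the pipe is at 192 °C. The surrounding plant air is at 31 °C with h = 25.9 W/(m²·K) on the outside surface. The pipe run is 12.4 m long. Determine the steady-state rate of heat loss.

Q ≈ 6140 W

Treating each annulus and film as a series resistance:
R_carbon steel pipe wall = ln(337.5/330)/(2π×52.3×12.4) = 5.515×10^-6 K/W
R_vermiculite fill = ln(382.5/337.5)/(2π×0.0645×12.4) = 0.02491 K/W
R_outer film = 1/(h_o·2πr_oL) = 1/(25.9×2π×0.3825×12.4) = 0.001296 K/W
R_total = 0.02621 K/W
Q = ΔT/R_total = 161/0.02621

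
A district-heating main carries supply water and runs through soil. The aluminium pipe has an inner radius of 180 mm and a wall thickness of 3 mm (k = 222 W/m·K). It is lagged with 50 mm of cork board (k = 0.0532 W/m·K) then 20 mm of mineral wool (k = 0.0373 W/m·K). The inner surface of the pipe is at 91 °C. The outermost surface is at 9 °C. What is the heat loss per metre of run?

Radial resistances (cylindrical: R_cond = ln(r_o/r_i)/(2πkL), R_conv = 1/(h·2πrL)):
R_aluminium pipe wall = ln(183/180)/(2π×222×1) = 1.185×10^-5 K/W
R_cork board = ln(233/183)/(2π×0.0532×1) = 0.7226 K/W
R_mineral wool = ln(253/233)/(2π×0.0373×1) = 0.3514 K/W
R_total = 1.074 K/W
Q = ΔT/R_total = 82/1.074

q′ ≈ 76.3 W/m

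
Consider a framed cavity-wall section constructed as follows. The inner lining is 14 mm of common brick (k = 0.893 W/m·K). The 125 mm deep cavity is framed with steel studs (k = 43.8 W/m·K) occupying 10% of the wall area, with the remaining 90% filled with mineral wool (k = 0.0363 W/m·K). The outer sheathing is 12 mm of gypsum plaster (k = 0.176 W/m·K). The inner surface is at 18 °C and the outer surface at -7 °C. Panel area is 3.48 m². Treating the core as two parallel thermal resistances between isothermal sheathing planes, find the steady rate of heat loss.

Sheathing layers in series; stud and cavity paths in parallel between them.
R_inner = 0.014/(0.893×3.48) = 0.004505 K/W
R_stud  = 0.125/(43.8×0.1×3.48) = 0.008201 K/W
R_cav   = 0.125/(0.0363×0.9×3.48) = 1.099 K/W
1/R_core = 1/R_stud + 1/R_cav → R_core = 0.00814 K/W
R_outer = 0.012/(0.176×3.48) = 0.01959 K/W
R_total = 0.03224 K/W
Q = ΔT/R_total = 25/0.03224

Q ≈ 775 W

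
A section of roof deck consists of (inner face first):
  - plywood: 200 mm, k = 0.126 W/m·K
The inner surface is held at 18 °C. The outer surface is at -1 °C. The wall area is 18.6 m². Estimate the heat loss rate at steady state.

Thermal resistances in series:
R_plywood = L/(kA) = 0.2/(0.126×18.6) = 0.08534 K/W
R_total = 0.08534 K/W
Q = ΔT / R_total = 19 / 0.08534

Q ≈ 223 W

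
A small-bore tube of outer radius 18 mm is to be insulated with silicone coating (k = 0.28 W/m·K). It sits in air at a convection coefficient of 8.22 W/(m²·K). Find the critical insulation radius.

r_cr ≈ 34.1 mm

For a cylinder r_cr = k/h = 0.28/8.22
r_cr = 34.1 mm; since the bare radius (18 mm) is below r_cr, adding a thin layer of insulation will *increase* heat loss.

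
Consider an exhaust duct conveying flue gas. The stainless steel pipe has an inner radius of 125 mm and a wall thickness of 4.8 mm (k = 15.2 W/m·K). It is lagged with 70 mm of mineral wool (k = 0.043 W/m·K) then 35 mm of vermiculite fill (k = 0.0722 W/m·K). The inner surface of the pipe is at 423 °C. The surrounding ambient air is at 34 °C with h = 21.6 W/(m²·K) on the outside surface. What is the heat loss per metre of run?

Per-layer cylindrical resistances, series-summed:
R_stainless steel pipe wall = ln(129.8/125)/(2π×15.2×1) = 3.945×10^-4 K/W
R_mineral wool = ln(199.8/129.8)/(2π×0.043×1) = 1.596 K/W
R_vermiculite fill = ln(234.8/199.8)/(2π×0.0722×1) = 0.3558 K/W
R_outer film = 1/(h_o·2πr_oL) = 1/(21.6×2π×0.2348×1) = 0.03138 K/W
R_total = 1.984 K/W
Q = ΔT/R_total = 389/1.984

q′ ≈ 196 W/m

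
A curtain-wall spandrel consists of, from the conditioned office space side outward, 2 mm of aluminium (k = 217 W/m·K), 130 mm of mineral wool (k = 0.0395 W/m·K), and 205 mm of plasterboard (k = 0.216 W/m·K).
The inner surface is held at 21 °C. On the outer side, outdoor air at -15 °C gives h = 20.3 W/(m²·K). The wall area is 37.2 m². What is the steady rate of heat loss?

Model the wall as resistances in series:
R_aluminium = L/(kA) = 0.002/(217×37.2) = 2.478×10^-7 K/W
R_mineral wool = L/(kA) = 0.13/(0.0395×37.2) = 0.08847 K/W
R_plasterboard = L/(kA) = 0.205/(0.216×37.2) = 0.02551 K/W
R_outer film = 1/(h_o·A) = 1/(20.3×37.2) = 0.001324 K/W
R_total = 0.1153 K/W
Q = ΔT / R_total = 36 / 0.1153

Q ≈ 312 W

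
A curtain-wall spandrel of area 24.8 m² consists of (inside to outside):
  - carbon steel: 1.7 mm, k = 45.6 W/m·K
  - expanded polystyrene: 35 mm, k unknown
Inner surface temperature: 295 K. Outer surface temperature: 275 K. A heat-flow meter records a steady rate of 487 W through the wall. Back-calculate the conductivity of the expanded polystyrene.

k ≈ 0.0344 W/(m·K)

Treating each layer as a thermal resistance in series:
R_carbon steel = L/(kA) = 0.0017/(45.6×24.8) = 1.503×10^-6 K/W
Sum of known resistances R_other = 1.503×10^-6 K/W
Total R = ΔT/Q = 20/487 = 0.04107 K/W
R_expanded polystyrene = R_total − R_other = 0.04107 K/W
k = L/(R·A) = 0.035/(0.04107×24.8)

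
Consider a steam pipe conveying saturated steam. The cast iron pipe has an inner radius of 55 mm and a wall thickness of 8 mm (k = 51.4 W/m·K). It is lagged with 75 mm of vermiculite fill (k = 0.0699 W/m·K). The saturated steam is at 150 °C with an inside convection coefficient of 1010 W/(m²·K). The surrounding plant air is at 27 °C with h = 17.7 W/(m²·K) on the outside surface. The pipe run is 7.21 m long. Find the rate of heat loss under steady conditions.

Q ≈ 478 W

Cylindrical conduction, so R = ln(r₂/r₁)/(2πkL) per layer, in series:
R_inner film = 1/(h_i·2πr₁L) = 1/(1010×2π×0.055×7.21) = 3.974×10^-4 K/W
R_cast iron pipe wall = ln(63/55)/(2π×51.4×7.21) = 5.832×10^-5 K/W
R_vermiculite fill = ln(138/63)/(2π×0.0699×7.21) = 0.2476 K/W
R_outer film = 1/(h_o·2πr_oL) = 1/(17.7×2π×0.138×7.21) = 0.009037 K/W
R_total = 0.2571 K/W
Q = ΔT/R_total = 123/0.2571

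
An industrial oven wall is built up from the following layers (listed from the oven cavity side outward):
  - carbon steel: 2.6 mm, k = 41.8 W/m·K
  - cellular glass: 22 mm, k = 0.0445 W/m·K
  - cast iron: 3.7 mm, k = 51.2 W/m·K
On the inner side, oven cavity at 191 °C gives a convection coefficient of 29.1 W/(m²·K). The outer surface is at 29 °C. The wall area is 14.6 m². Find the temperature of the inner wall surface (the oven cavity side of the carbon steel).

Treating each layer as a thermal resistance in series:
R_inner film = 1/(h_i·A) = 1/(29.1×14.6) = 0.002354 K/W
R_carbon steel = L/(kA) = 0.0026/(41.8×14.6) = 4.26×10^-6 K/W
R_cellular glass = L/(kA) = 0.022/(0.0445×14.6) = 0.03386 K/W
R_cast iron = L/(kA) = 0.0037/(51.2×14.6) = 4.95×10^-6 K/W
R_total = 0.03622 K/W;  Q = ΔT/R_total = 162/0.03622 = 4472 W
T_interface = T_inner − Q·ΣR(inner→interface) = 191 − 4470×0.002354

T ≈ 180 °C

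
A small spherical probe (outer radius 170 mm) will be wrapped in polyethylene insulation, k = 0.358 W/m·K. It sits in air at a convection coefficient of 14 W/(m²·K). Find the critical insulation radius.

For a sphere r_cr = 2k/h = 2×0.358/14
r_cr = 51.1 mm; since the bare radius (170 mm) is above r_cr, any added insulation will reduce heat loss.

r_cr ≈ 51.1 mm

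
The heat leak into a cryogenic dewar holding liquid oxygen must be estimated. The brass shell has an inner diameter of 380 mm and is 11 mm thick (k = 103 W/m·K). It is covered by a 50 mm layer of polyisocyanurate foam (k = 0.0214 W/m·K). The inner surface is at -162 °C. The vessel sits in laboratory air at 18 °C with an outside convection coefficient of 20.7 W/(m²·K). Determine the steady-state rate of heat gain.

Spherical conduction: R = (1/r_in − 1/r_out)/(4πk) per layer; series-sum.
R_brass shell = (1/0.19 − 1/0.201)/(4π×103) = 2.225×10^-4 K/W
R_polyisocyanurate foam = (1/0.201 − 1/0.251)/(4π×0.0214) = 3.685 K/W
R_outer film = 1/(h·4πr_o²) = 1/(20.7×4π×0.251²) = 0.06102 K/W
R_total = 3.747 K/W
Q = ΔT/R_total = 180/3.747

Q ≈ 48 W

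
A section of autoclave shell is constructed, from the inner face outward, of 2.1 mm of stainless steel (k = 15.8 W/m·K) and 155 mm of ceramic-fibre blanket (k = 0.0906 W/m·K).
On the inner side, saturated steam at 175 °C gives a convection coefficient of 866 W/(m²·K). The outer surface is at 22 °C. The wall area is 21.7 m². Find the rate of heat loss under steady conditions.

Q ≈ 1940 W

Treating each layer as a thermal resistance in series:
R_inner film = 1/(h_i·A) = 1/(866×21.7) = 5.321×10^-5 K/W
R_stainless steel = L/(kA) = 0.0021/(15.8×21.7) = 6.125×10^-6 K/W
R_ceramic-fibre blanket = L/(kA) = 0.155/(0.0906×21.7) = 0.07884 K/W
R_total = 0.0789 K/W
Q = ΔT / R_total = 153 / 0.0789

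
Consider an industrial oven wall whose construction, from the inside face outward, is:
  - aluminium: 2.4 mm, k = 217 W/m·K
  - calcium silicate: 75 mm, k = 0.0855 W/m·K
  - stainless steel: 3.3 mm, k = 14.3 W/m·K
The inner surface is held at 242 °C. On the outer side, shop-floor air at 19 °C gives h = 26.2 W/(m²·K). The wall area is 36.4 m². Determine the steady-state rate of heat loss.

Series thermal resistances:
R_aluminium = L/(kA) = 0.0024/(217×36.4) = 3.038×10^-7 K/W
R_calcium silicate = L/(kA) = 0.075/(0.0855×36.4) = 0.0241 K/W
R_stainless steel = L/(kA) = 0.0033/(14.3×36.4) = 6.34×10^-6 K/W
R_outer film = 1/(h_o·A) = 1/(26.2×36.4) = 0.001049 K/W
R_total = 0.02515 K/W
Q = ΔT / R_total = 223 / 0.02515

Q ≈ 8870 W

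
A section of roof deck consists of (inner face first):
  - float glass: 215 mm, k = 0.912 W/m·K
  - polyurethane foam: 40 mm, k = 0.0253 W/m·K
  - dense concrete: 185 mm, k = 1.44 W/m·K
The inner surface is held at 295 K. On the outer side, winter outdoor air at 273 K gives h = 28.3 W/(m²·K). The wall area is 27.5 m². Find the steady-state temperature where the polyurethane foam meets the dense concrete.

Treating each layer as a thermal resistance in series:
R_float glass = L/(kA) = 0.215/(0.912×27.5) = 0.008573 K/W
R_polyurethane foam = L/(kA) = 0.04/(0.0253×27.5) = 0.05749 K/W
R_dense concrete = L/(kA) = 0.185/(1.44×27.5) = 0.004672 K/W
R_outer film = 1/(h_o·A) = 1/(28.3×27.5) = 0.001285 K/W
R_total = 0.07202 K/W;  Q = ΔT/R_total = 22/0.07202 = 305.5 W
T_interface = T_inner − Q·ΣR(inner→interface) = 295 − 305×0.06606

T ≈ 275 K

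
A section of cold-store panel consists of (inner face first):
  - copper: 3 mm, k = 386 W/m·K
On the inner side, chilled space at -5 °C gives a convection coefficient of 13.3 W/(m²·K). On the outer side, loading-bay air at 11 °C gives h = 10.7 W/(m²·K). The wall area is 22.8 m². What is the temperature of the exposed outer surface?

T ≈ 2.13 °C

Thermal resistances in series:
R_inner film = 1/(h_i·A) = 1/(13.3×22.8) = 0.003298 K/W
R_copper = L/(kA) = 0.003/(386×22.8) = 3.409×10^-7 K/W
R_outer film = 1/(h_o·A) = 1/(10.7×22.8) = 0.004099 K/W
R_total = 0.007397 K/W;  Q = ΔT/R_total = 16/0.007397 = 2163 W
T_interface = T_inner + Q·ΣR(inner→interface) = -5 + 2160×0.003298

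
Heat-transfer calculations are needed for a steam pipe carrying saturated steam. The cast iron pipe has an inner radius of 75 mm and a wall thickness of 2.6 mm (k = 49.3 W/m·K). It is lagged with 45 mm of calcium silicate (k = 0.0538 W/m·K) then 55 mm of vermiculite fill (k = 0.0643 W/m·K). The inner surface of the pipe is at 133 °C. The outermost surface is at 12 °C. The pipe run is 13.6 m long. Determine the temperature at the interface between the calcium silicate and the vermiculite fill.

T ≈ 60.9 °C

Treating each annulus and film as a series resistance:
R_cast iron pipe wall = ln(77.6/75)/(2π×49.3×13.6) = 8.09×10^-6 K/W
R_calcium silicate = ln(122.6/77.6)/(2π×0.0538×13.6) = 0.09948 K/W
R_vermiculite fill = ln(177.6/122.6)/(2π×0.0643×13.6) = 0.06745 K/W
R_total = 0.1669 K/W
Q = ΔT/R_total = 121/0.1669
Q = 725 W
T_interface = T_inner − Q·ΣR(inner→interface) = 133 − 725×0.09949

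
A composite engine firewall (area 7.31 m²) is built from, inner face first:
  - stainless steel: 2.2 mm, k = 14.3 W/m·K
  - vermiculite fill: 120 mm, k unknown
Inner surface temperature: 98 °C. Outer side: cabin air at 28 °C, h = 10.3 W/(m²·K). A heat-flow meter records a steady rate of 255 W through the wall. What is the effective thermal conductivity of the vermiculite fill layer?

Using the resistance-network approach (series):
R_stainless steel = L/(kA) = 0.0022/(14.3×7.31) = 2.105×10^-5 K/W
R_outer film = 1/(h_o·A) = 1/(10.3×7.31) = 0.01328 K/W
Sum of known resistances R_other = 0.0133 K/W
Total R = ΔT/Q = 70/255 = 0.2745 K/W
R_vermiculite fill = R_total − R_other = 0.2612 K/W
k = L/(R·A) = 0.12/(0.2612×7.31)

k ≈ 0.0628 W/(m·K)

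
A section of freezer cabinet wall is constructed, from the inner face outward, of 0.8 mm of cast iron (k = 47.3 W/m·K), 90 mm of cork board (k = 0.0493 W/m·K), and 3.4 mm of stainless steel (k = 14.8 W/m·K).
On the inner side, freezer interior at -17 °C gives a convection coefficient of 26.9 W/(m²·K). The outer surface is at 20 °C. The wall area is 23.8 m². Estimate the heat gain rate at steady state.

Using the resistance-network approach (series):
R_inner film = 1/(h_i·A) = 1/(26.9×23.8) = 0.001562 K/W
R_cast iron = L/(kA) = 0.0008/(47.3×23.8) = 7.106×10^-7 K/W
R_cork board = L/(kA) = 0.09/(0.0493×23.8) = 0.0767 K/W
R_stainless steel = L/(kA) = 0.0034/(14.8×23.8) = 9.653×10^-6 K/W
R_total = 0.07828 K/W
Q = ΔT / R_total = 37 / 0.07828

Q ≈ 473 W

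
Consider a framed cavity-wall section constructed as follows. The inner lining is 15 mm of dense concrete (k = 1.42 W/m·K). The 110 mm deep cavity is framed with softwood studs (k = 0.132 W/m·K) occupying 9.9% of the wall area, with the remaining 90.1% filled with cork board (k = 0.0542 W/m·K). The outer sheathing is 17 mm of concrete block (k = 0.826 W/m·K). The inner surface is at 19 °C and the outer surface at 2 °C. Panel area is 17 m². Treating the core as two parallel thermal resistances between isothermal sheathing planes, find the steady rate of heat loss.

Q ≈ 160 W

Sheathing layers in series; stud and cavity paths in parallel between them.
R_inner = 0.015/(1.42×17) = 6.214×10^-4 K/W
R_stud  = 0.11/(0.132×0.099×17) = 0.4951 K/W
R_cav   = 0.11/(0.0542×0.901×17) = 0.1325 K/W
1/R_core = 1/R_stud + 1/R_cav → R_core = 0.1045 K/W
R_outer = 0.017/(0.826×17) = 0.001211 K/W
R_total = 0.1064 K/W
Q = ΔT/R_total = 17/0.1064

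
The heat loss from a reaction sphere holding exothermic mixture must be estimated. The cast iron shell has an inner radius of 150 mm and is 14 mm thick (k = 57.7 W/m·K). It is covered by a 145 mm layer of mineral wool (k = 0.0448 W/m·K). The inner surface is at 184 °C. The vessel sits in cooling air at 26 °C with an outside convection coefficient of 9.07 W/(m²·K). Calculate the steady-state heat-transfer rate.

Spherical conduction: R = (1/r_in − 1/r_out)/(4πk) per layer; series-sum.
R_cast iron shell = (1/0.15 − 1/0.164)/(4π×57.7) = 7.849×10^-4 K/W
R_mineral wool = (1/0.164 − 1/0.309)/(4π×0.0448) = 5.083 K/W
R_outer film = 1/(h·4πr_o²) = 1/(9.07×4π×0.309²) = 0.09189 K/W
R_total = 5.175 K/W
Q = ΔT/R_total = 158/5.175

Q ≈ 30.5 W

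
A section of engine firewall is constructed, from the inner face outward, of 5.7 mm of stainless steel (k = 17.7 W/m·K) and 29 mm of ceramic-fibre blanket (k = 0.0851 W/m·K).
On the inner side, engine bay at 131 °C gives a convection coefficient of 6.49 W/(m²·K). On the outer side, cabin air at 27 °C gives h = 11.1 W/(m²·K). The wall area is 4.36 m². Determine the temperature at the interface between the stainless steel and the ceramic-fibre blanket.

T ≈ 104 °C

Series thermal resistances:
R_inner film = 1/(h_i·A) = 1/(6.49×4.36) = 0.03534 K/W
R_stainless steel = L/(kA) = 0.0057/(17.7×4.36) = 7.386×10^-5 K/W
R_ceramic-fibre blanket = L/(kA) = 0.029/(0.0851×4.36) = 0.07816 K/W
R_outer film = 1/(h_o·A) = 1/(11.1×4.36) = 0.02066 K/W
R_total = 0.1342 K/W;  Q = ΔT/R_total = 104/0.1342 = 774.8 W
T_interface = T_inner − Q·ΣR(inner→interface) = 131 − 775×0.03541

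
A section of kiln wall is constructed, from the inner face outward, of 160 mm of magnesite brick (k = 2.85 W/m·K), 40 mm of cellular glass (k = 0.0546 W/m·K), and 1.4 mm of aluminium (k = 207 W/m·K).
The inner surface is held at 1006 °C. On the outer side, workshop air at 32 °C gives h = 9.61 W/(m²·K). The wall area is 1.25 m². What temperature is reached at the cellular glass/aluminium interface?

Using the resistance-network approach (series):
R_magnesite brick = L/(kA) = 0.16/(2.85×1.25) = 0.04491 K/W
R_cellular glass = L/(kA) = 0.04/(0.0546×1.25) = 0.5861 K/W
R_aluminium = L/(kA) = 0.0014/(207×1.25) = 5.411×10^-6 K/W
R_outer film = 1/(h_o·A) = 1/(9.61×1.25) = 0.08325 K/W
R_total = 0.7142 K/W;  Q = ΔT/R_total = 974/0.7142 = 1364 W
T_interface = T_inner − Q·ΣR(inner→interface) = 1006 − 1360×0.631

T ≈ 146 °C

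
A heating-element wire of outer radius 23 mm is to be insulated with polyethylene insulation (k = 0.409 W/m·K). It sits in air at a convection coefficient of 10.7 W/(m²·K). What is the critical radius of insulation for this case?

r_cr ≈ 38.2 mm

For a cylinder r_cr = k/h = 0.409/10.7
r_cr = 38.2 mm; since the bare radius (23 mm) is below r_cr, adding a thin layer of insulation will *increase* heat loss.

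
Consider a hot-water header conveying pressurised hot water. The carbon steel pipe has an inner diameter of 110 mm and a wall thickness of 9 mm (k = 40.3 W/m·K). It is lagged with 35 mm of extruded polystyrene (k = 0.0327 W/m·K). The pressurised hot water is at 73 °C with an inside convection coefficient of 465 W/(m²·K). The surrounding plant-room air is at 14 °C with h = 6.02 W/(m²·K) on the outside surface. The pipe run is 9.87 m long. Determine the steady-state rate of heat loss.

Cylindrical conduction, so R = ln(r₂/r₁)/(2πkL) per layer, in series:
R_inner film = 1/(h_i·2πr₁L) = 1/(465×2π×0.055×9.87) = 6.305×10^-4 K/W
R_carbon steel pipe wall = ln(64/55)/(2π×40.3×9.87) = 6.064×10^-5 K/W
R_extruded polystyrene = ln(99/64)/(2π×0.0327×9.87) = 0.2151 K/W
R_outer film = 1/(h_o·2πr_oL) = 1/(6.02×2π×0.099×9.87) = 0.02706 K/W
R_total = 0.2429 K/W
Q = ΔT/R_total = 59/0.2429

Q ≈ 243 W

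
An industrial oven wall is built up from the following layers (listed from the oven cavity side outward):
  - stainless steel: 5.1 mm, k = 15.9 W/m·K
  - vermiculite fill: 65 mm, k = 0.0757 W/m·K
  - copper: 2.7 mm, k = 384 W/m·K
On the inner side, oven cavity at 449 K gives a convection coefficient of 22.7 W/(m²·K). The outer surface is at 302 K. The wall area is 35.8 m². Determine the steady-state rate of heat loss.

Thermal resistances in series:
R_inner film = 1/(h_i·A) = 1/(22.7×35.8) = 0.001231 K/W
R_stainless steel = L/(kA) = 0.0051/(15.9×35.8) = 8.96×10^-6 K/W
R_vermiculite fill = L/(kA) = 0.065/(0.0757×35.8) = 0.02398 K/W
R_copper = L/(kA) = 0.0027/(384×35.8) = 1.964×10^-7 K/W
R_total = 0.02522 K/W
Q = ΔT / R_total = 147 / 0.02522

Q ≈ 5830 W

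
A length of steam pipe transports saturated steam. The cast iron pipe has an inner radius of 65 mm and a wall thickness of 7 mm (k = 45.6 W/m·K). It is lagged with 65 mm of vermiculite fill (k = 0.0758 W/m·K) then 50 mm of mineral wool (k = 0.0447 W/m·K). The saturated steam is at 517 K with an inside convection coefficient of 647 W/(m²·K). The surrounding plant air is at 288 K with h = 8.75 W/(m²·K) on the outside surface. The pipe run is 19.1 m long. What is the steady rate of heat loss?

Q ≈ 1710 W

Radial resistances (cylindrical: R_cond = ln(r_o/r_i)/(2πkL), R_conv = 1/(h·2πrL)):
R_inner film = 1/(h_i·2πr₁L) = 1/(647×2π×0.065×19.1) = 1.981×10^-4 K/W
R_cast iron pipe wall = ln(72/65)/(2π×45.6×19.1) = 1.869×10^-5 K/W
R_vermiculite fill = ln(137/72)/(2π×0.0758×19.1) = 0.07072 K/W
R_mineral wool = ln(187/137)/(2π×0.0447×19.1) = 0.058 K/W
R_outer film = 1/(h_o·2πr_oL) = 1/(8.75×2π×0.187×19.1) = 0.005093 K/W
R_total = 0.134 K/W
Q = ΔT/R_total = 229/0.134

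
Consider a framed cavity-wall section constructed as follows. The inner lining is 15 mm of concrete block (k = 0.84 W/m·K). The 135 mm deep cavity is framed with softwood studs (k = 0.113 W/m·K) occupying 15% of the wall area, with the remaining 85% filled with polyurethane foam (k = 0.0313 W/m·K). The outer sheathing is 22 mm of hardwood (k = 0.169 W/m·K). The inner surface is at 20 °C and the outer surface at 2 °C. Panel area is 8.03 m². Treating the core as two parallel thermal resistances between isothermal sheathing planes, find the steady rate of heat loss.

Q ≈ 44.5 W

Sheathing layers in series; stud and cavity paths in parallel between them.
R_inner = 0.015/(0.84×8.03) = 0.002224 K/W
R_stud  = 0.135/(0.113×0.15×8.03) = 0.9919 K/W
R_cav   = 0.135/(0.0313×0.85×8.03) = 0.6319 K/W
1/R_core = 1/R_stud + 1/R_cav → R_core = 0.386 K/W
R_outer = 0.022/(0.169×8.03) = 0.01621 K/W
R_total = 0.4044 K/W
Q = ΔT/R_total = 18/0.4044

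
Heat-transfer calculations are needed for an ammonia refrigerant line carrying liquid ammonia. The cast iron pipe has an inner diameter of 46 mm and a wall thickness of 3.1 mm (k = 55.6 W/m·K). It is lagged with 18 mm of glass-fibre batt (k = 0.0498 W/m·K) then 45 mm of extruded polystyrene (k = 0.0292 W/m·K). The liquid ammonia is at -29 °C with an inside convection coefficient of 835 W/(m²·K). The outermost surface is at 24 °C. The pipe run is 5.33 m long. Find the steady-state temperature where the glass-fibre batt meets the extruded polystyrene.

T ≈ -12.8 °C

Treating each annulus and film as a series resistance:
R_inner film = 1/(h_i·2πr₁L) = 1/(835×2π×0.023×5.33) = 0.001555 K/W
R_cast iron pipe wall = ln(26.1/23)/(2π×55.6×5.33) = 6.791×10^-5 K/W
R_glass-fibre batt = ln(44.1/26.1)/(2π×0.0498×5.33) = 0.3145 K/W
R_extruded polystyrene = ln(89.1/44.1)/(2π×0.0292×5.33) = 0.7192 K/W
R_total = 1.035 K/W
Q = ΔT/R_total = 53/1.035
Q = 51.2 W
T_interface = T_inner + Q·ΣR(inner→interface) = -29 + 51.2×0.3161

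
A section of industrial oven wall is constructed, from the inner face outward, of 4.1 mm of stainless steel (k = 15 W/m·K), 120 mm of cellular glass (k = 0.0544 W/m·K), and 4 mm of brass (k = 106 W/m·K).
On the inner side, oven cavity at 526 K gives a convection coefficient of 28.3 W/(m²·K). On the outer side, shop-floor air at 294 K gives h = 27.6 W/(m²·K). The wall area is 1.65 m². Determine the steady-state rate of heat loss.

Q ≈ 168 W

Thermal resistances in series:
R_inner film = 1/(h_i·A) = 1/(28.3×1.65) = 0.02142 K/W
R_stainless steel = L/(kA) = 0.0041/(15×1.65) = 1.657×10^-4 K/W
R_cellular glass = L/(kA) = 0.12/(0.0544×1.65) = 1.337 K/W
R_brass = L/(kA) = 0.004/(106×1.65) = 2.287×10^-5 K/W
R_outer film = 1/(h_o·A) = 1/(27.6×1.65) = 0.02196 K/W
R_total = 1.38 K/W
Q = ΔT / R_total = 232 / 1.38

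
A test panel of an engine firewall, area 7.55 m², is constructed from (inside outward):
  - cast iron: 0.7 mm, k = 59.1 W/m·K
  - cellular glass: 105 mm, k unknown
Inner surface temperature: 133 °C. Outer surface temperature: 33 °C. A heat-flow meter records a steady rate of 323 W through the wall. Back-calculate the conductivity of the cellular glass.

k ≈ 0.0449 W/(m·K)

Thermal resistances in series:
R_cast iron = L/(kA) = 0.0007/(59.1×7.55) = 1.569×10^-6 K/W
Sum of known resistances R_other = 1.569×10^-6 K/W
Total R = ΔT/Q = 100/323 = 0.3096 K/W
R_cellular glass = R_total − R_other = 0.3096 K/W
k = L/(R·A) = 0.105/(0.3096×7.55)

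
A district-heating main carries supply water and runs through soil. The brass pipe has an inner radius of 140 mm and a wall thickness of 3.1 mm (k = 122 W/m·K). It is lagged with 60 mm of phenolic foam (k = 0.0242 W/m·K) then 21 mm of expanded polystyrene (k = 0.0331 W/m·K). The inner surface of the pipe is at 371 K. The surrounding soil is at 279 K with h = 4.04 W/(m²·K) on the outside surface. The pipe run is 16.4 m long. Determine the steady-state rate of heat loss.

Q ≈ 511 W

For a radial system each layer contributes R = ln(r_out/r_in)/(2πkL); films add R = 1/(hA).
R_brass pipe wall = ln(143.1/140)/(2π×122×16.4) = 1.742×10^-6 K/W
R_phenolic foam = ln(203.1/143.1)/(2π×0.0242×16.4) = 0.1404 K/W
R_expanded polystyrene = ln(224.1/203.1)/(2π×0.0331×16.4) = 0.02885 K/W
R_outer film = 1/(h_o·2πr_oL) = 1/(4.04×2π×0.2241×16.4) = 0.01072 K/W
R_total = 0.18 K/W
Q = ΔT/R_total = 92/0.18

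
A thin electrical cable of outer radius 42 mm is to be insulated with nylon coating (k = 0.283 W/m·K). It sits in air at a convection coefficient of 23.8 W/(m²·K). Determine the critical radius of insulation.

For a cylinder r_cr = k/h = 0.283/23.8
r_cr = 11.9 mm; since the bare radius (42 mm) is above r_cr, any added insulation will reduce heat loss.

r_cr ≈ 11.9 mm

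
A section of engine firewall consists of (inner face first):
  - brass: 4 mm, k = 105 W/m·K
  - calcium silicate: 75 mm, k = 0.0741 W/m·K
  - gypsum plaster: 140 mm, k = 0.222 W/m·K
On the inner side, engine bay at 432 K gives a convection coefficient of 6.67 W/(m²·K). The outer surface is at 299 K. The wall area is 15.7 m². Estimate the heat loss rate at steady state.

Treating each layer as a thermal resistance in series:
R_inner film = 1/(h_i·A) = 1/(6.67×15.7) = 0.009549 K/W
R_brass = L/(kA) = 0.004/(105×15.7) = 2.426×10^-6 K/W
R_calcium silicate = L/(kA) = 0.075/(0.0741×15.7) = 0.06447 K/W
R_gypsum plaster = L/(kA) = 0.14/(0.222×15.7) = 0.04017 K/W
R_total = 0.1142 K/W
Q = ΔT / R_total = 133 / 0.1142

Q ≈ 1160 W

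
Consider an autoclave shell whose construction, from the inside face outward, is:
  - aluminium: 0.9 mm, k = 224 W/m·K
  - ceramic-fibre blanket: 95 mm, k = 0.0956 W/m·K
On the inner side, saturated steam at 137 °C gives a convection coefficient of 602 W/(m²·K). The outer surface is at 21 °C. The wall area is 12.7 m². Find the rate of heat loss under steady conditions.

Q ≈ 1480 W

Treating each layer as a thermal resistance in series:
R_inner film = 1/(h_i·A) = 1/(602×12.7) = 1.308×10^-4 K/W
R_aluminium = L/(kA) = 0.0009/(224×12.7) = 3.164×10^-7 K/W
R_ceramic-fibre blanket = L/(kA) = 0.095/(0.0956×12.7) = 0.07825 K/W
R_total = 0.07838 K/W
Q = ΔT / R_total = 116 / 0.07838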